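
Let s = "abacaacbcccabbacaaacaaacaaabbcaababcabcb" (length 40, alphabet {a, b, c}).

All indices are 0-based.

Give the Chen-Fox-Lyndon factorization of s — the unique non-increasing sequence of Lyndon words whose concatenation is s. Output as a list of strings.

["abac", "aacbcccabbac", "aaac", "aaac", "aaabbcaababcabcb"]

emit factor 1: 'abac' (i=0, period=4)
emit factor 2: 'aacbcccabbac' (i=4, period=12)
emit factor 3: 'aaac' (i=16, period=4)
emit factor 4: 'aaac' (i=20, period=4)
emit factor 5: 'aaabbcaababcabcb' (i=24, period=16)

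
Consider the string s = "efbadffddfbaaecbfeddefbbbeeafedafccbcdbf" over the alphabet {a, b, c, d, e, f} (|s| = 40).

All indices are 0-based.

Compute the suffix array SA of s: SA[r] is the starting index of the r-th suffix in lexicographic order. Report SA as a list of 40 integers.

[11, 3, 12, 31, 27, 10, 2, 22, 23, 35, 24, 38, 15, 34, 14, 33, 36, 30, 37, 18, 7, 19, 8, 4, 26, 13, 29, 17, 25, 0, 20, 39, 9, 1, 21, 32, 6, 28, 16, 5]

rank→(start, suffix):
  0 → (11, 'aaecbfeddefbbbeeafedafccbcdbf')
  1 → (3, 'adffddfbaaecbfeddefbbbeeafedafccbcdbf')
  2 → (12, 'aecbfeddefbbbeeafedafccbcdbf')
  3 → (31, 'afccbcdbf')
  4 → (27, 'afedafccbcdbf')
  5 → (10, 'baaecbfeddefbbbeeafedafccbcdbf')
  6 → (2, 'badffddfbaaecbfeddefbbbeeafedafccbcdbf')
  7 → (22, 'bbbeeafedafccbcdbf')
  8 → (23, 'bbeeafedafccbcdbf')
  9 → (35, 'bcdbf')
  10 → (24, 'beeafedafccbcdbf')
  11 → (38, 'bf')
  12 → (15, 'bfeddefbbbeeafedafccbcdbf')
  13 → (34, 'cbcdbf')
  14 → (14, 'cbfeddefbbbeeafedafccbcdbf')
  15 → (33, 'ccbcdbf')
  16 → (36, 'cdbf')
  17 → (30, 'dafccbcdbf')
  18 → (37, 'dbf')
  19 → (18, 'ddefbbbeeafedafccbcdbf')
  20 → (7, 'ddfbaaecbfeddefbbbeeafedafccbcdbf')
  21 → (19, 'defbbbeeafedafccbcdbf')
  22 → (8, 'dfbaaecbfeddefbbbeeafedafccbcdbf')
  23 → (4, 'dffddfbaaecbfeddefbbbeeafedafccbcdbf')
  24 → (26, 'eafedafccbcdbf')
  25 → (13, 'ecbfeddefbbbeeafedafccbcdbf')
  26 → (29, 'edafccbcdbf')
  27 → (17, 'eddefbbbeeafedafccbcdbf')
  28 → (25, 'eeafedafccbcdbf')
  29 → (0, 'efbadffddfbaaecbfeddefbbbeeafedafccbcdbf')
  30 → (20, 'efbbbeeafedafccbcdbf')
  31 → (39, 'f')
  32 → (9, 'fbaaecbfeddefbbbeeafedafccbcdbf')
  33 → (1, 'fbadffddfbaaecbfeddefbbbeeafedafccbcdbf')
  34 → (21, 'fbbbeeafedafccbcdbf')
  35 → (32, 'fccbcdbf')
  36 → (6, 'fddfbaaecbfeddefbbbeeafedafccbcdbf')
  37 → (28, 'fedafccbcdbf')
  38 → (16, 'feddefbbbeeafedafccbcdbf')
  39 → (5, 'ffddfbaaecbfeddefbbbeeafedafccbcdbf')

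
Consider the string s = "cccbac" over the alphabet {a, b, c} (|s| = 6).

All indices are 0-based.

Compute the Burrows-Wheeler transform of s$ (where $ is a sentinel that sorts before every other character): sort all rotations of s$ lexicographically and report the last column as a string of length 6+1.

rank  rotation last
    0  $cccbac  c
    1  ac$cccb  b
    2  bac$ccc  c
    3  c$cccba  a
    4  cbac$cc  c
    5  ccbac$c  c
    6  cccbac$  $

cbcacc$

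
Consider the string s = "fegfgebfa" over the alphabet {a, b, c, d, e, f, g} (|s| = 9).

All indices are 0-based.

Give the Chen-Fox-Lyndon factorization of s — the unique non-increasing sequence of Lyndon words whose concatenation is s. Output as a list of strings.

emit factor 1: 'f' (i=0, period=1)
emit factor 2: 'egfg' (i=1, period=4)
emit factor 3: 'e' (i=5, period=1)
emit factor 4: 'bf' (i=6, period=2)
emit factor 5: 'a' (i=8, period=1)

["f", "egfg", "e", "bf", "a"]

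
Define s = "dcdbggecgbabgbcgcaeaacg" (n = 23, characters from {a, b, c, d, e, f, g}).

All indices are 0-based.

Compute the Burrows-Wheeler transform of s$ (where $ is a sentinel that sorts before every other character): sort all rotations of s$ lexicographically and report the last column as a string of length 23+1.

rank  rotation                  last
    0  $dcdbggecgbabgbcgcaeaacg  g
    1  aacg$dcdbggecgbabgbcgcae  e
    2  abgbcgcaeaacg$dcdbggecgb  b
    3  acg$dcdbggecgbabgbcgcaea  a
    4  aeaacg$dcdbggecgbabgbcgc  c
    5  babgbcgcaeaacg$dcdbggecg  g
    6  bcgcaeaacg$dcdbggecgbabg  g
    7  bgbcgcaeaacg$dcdbggecgba  a
    8  bggecgbabgbcgcaeaacg$dcd  d
    9  caeaacg$dcdbggecgbabgbcg  g
   10  cdbggecgbabgbcgcaeaacg$d  d
   11  cg$dcdbggecgbabgbcgcaeaa  a
   12  cgbabgbcgcaeaacg$dcdbgge  e
   13  cgcaeaacg$dcdbggecgbabgb  b
   14  dbggecgbabgbcgcaeaacg$dc  c
   15  dcdbggecgbabgbcgcaeaacg$  $
   16  eaacg$dcdbggecgbabgbcgca  a
   17  ecgbabgbcgcaeaacg$dcdbgg  g
   18  g$dcdbggecgbabgbcgcaeaac  c
   19  gbabgbcgcaeaacg$dcdbggec  c
   20  gbcgcaeaacg$dcdbggecgbab  b
   21  gcaeaacg$dcdbggecgbabgbc  c
   22  gecgbabgbcgcaeaacg$dcdbg  g
   23  ggecgbabgbcgcaeaacg$dcdb  b

gebacggadgdaebc$agccbcgb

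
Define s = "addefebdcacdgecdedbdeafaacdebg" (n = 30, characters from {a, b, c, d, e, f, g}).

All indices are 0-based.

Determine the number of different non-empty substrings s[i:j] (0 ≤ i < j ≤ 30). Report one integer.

432

sorted suffixes:
  #0 SA[0]=23  'aacdebg'
  #1 SA[1]=24  'acdebg'
  #2 SA[2]=9  'acdgecdedbdeafaacdebg'
  #3 SA[3]=0  'addefebdcacdgecdedbdeafaacdebg'
  #4 SA[4]=21  'afaacdebg'
  #5 SA[5]=6  'bdcacdgecdedbdeafaacdebg'
  #6 SA[6]=18  'bdeafaacdebg'
  #7 SA[7]=28  'bg'
  #8 SA[8]=8  'cacdgecdedbdeafaacdebg'
  #9 SA[9]=25  'cdebg'
  #10 SA[10]=14  'cdedbdeafaacdebg'
  #11 SA[11]=10  'cdgecdedbdeafaacdebg'
  #12 SA[12]=17  'dbdeafaacdebg'
  #13 SA[13]=7  'dcacdgecdedbdeafaacdebg'
  #14 SA[14]=1  'ddefebdcacdgecdedbdeafaacdebg'
  #15 SA[15]=19  'deafaacdebg'
  #16 SA[16]=26  'debg'
  #17 SA[17]=15  'dedbdeafaacdebg'
  #18 SA[18]=2  'defebdcacdgecdedbdeafaacdebg'
  #19 SA[19]=11  'dgecdedbdeafaacdebg'
  #20 SA[20]=20  'eafaacdebg'
  #21 SA[21]=5  'ebdcacdgecdedbdeafaacdebg'
  #22 SA[22]=27  'ebg'
  #23 SA[23]=13  'ecdedbdeafaacdebg'
  #24 SA[24]=16  'edbdeafaacdebg'
  #25 SA[25]=3  'efebdcacdgecdedbdeafaacdebg'
  #26 SA[26]=22  'faacdebg'
  #27 SA[27]=4  'febdcacdgecdedbdeafaacdebg'
  #28 SA[28]=29  'g'
  #29 SA[29]=12  'gecdedbdeafaacdebg'

SA = [23, 24, 9, 0, 21, 6, 18, 28, 8, 25, 14, 10, 17, 7, 1, 19, 26, 15, 2, 11, 20, 5, 27, 13, 16, 3, 22, 4, 29, 12]
[i] adj suffixes → lcp
  [1] 23/24 → 1 ('a')
  [2] 24/9 → 3 ('acd')
  [3] 9/0 → 1 ('a')
  [4] 0/21 → 1 ('a')
  [5] 21/6 → 0 ('')
  [6] 6/18 → 2 ('bd')
  [7] 18/28 → 1 ('b')
  [8] 28/8 → 0 ('')
  [9] 8/25 → 1 ('c')
  [10] 25/14 → 3 ('cde')
  [11] 14/10 → 2 ('cd')
  [12] 10/17 → 0 ('')
  [13] 17/7 → 1 ('d')
  [14] 7/1 → 1 ('d')
  [15] 1/19 → 1 ('d')
  [16] 19/26 → 2 ('de')
  [17] 26/15 → 2 ('de')
  [18] 15/2 → 2 ('de')
  [19] 2/11 → 1 ('d')
  [20] 11/20 → 0 ('')
  [21] 20/5 → 1 ('e')
  [22] 5/27 → 2 ('eb')
  [23] 27/13 → 1 ('e')
  [24] 13/16 → 1 ('e')
  [25] 16/3 → 1 ('e')
  [26] 3/22 → 0 ('')
  [27] 22/4 → 1 ('f')
  [28] 4/29 → 0 ('')
  [29] 29/12 → 1 ('g')

n(n+1)/2 = 30·31/2 = 465
Σ LCP = 0 + 1 + 3 + 1 + 1 + 0 + 2 + 1 + 0 + 1 + 3 + 2 + 0 + 1 + 1 + 1 + 2 + 2 + 2 + 1 + 0 + 1 + 2 + 1 + 1 + 1 + 0 + 1 + 0 + 1 = 33
distinct = 465 − 33 = 432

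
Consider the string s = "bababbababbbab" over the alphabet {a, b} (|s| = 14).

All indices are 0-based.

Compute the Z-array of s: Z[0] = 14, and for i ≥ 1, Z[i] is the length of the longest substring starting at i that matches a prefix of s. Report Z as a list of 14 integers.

Z[0]=14
i=1: i≥r, start 0; Z[1]=0
i=2: i≥r, start 0; Z[2]=3 grow→box=[2,5)
i=3: min(r-i=2, Z[1]=0)=0; Z[3]=0
i=4: min(r-i=1, Z[2]=3)=1; Z[4]=1
i=5: i≥r, start 0; Z[5]=6 grow→box=[5,11)
i=6: min(r-i=5, Z[1]=0)=0; Z[6]=0
i=7: min(r-i=4, Z[2]=3)=3; Z[7]=3
i=8: min(r-i=3, Z[3]=0)=0; Z[8]=0
i=9: min(r-i=2, Z[4]=1)=1; Z[9]=1
i=10: min(r-i=1, Z[5]=6)=1; Z[10]=1
i=11: i≥r, start 0; Z[11]=3 grow→box=[11,14)
i=12: min(r-i=2, Z[1]=0)=0; Z[12]=0
i=13: min(r-i=1, Z[2]=3)=1; Z[13]=1

[14, 0, 3, 0, 1, 6, 0, 3, 0, 1, 1, 3, 0, 1]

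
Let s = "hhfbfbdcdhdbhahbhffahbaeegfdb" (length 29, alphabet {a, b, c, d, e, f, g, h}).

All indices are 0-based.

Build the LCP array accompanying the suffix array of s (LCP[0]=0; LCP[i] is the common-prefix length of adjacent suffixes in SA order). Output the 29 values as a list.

[0, 1, 3, 0, 1, 1, 1, 1, 2, 0, 0, 2, 1, 1, 0, 1, 0, 1, 2, 1, 1, 0, 0, 1, 2, 1, 1, 2, 1]

sorted suffixes:
  #0 SA[0]=22  'aeegfdb'
  #1 SA[1]=19  'ahbaeegfdb'
  #2 SA[2]=13  'ahbhffahbaeegfdb'
  #3 SA[3]=28  'b'
  #4 SA[4]=21  'baeegfdb'
  #5 SA[5]=5  'bdcdhdbhahbhffahbaeegfdb'
  #6 SA[6]=3  'bfbdcdhdbhahbhffahbaeegfdb'
  #7 SA[7]=11  'bhahbhffahbaeegfdb'
  #8 SA[8]=15  'bhffahbaeegfdb'
  #9 SA[9]=7  'cdhdbhahbhffahbaeegfdb'
  #10 SA[10]=27  'db'
  #11 SA[11]=10  'dbhahbhffahbaeegfdb'
  #12 SA[12]=6  'dcdhdbhahbhffahbaeegfdb'
  #13 SA[13]=8  'dhdbhahbhffahbaeegfdb'
  #14 SA[14]=23  'eegfdb'
  #15 SA[15]=24  'egfdb'
  #16 SA[16]=18  'fahbaeegfdb'
  #17 SA[17]=4  'fbdcdhdbhahbhffahbaeegfdb'
  #18 SA[18]=2  'fbfbdcdhdbhahbhffahbaeegfdb'
  #19 SA[19]=26  'fdb'
  #20 SA[20]=17  'ffahbaeegfdb'
  #21 SA[21]=25  'gfdb'
  #22 SA[22]=12  'hahbhffahbaeegfdb'
  #23 SA[23]=20  'hbaeegfdb'
  #24 SA[24]=14  'hbhffahbaeegfdb'
  #25 SA[25]=9  'hdbhahbhffahbaeegfdb'
  #26 SA[26]=1  'hfbfbdcdhdbhahbhffahbaeegfdb'
  #27 SA[27]=16  'hffahbaeegfdb'
  #28 SA[28]=0  'hhfbfbdcdhdbhahbhffahbaeegfdb'

SA = [22, 19, 13, 28, 21, 5, 3, 11, 15, 7, 27, 10, 6, 8, 23, 24, 18, 4, 2, 26, 17, 25, 12, 20, 14, 9, 1, 16, 0]
i: (SA[i-1],SA[i]) lcp shared
  1: (22,19) 1 'a'
  2: (19,13) 3 'ahb'
  3: (13,28) 0 ''
  4: (28,21) 1 'b'
  5: (21,5) 1 'b'
  6: (5,3) 1 'b'
  7: (3,11) 1 'b'
  8: (11,15) 2 'bh'
  9: (15,7) 0 ''
  10: (7,27) 0 ''
  11: (27,10) 2 'db'
  12: (10,6) 1 'd'
  13: (6,8) 1 'd'
  14: (8,23) 0 ''
  15: (23,24) 1 'e'
  16: (24,18) 0 ''
  17: (18,4) 1 'f'
  18: (4,2) 2 'fb'
  19: (2,26) 1 'f'
  20: (26,17) 1 'f'
  21: (17,25) 0 ''
  22: (25,12) 0 ''
  23: (12,20) 1 'h'
  24: (20,14) 2 'hb'
  25: (14,9) 1 'h'
  26: (9,1) 1 'h'
  27: (1,16) 2 'hf'
  28: (16,0) 1 'h'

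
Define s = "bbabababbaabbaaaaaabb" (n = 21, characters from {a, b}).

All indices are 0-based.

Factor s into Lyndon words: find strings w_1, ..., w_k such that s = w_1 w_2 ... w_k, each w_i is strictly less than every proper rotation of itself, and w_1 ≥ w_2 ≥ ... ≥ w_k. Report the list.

emit factor 1: 'b' (i=0, period=1)
emit factor 2: 'b' (i=1, period=1)
emit factor 3: 'abababb' (i=2, period=7)
emit factor 4: 'aabb' (i=9, period=4)
emit factor 5: 'aaaaaabb' (i=13, period=8)

["b", "b", "abababb", "aabb", "aaaaaabb"]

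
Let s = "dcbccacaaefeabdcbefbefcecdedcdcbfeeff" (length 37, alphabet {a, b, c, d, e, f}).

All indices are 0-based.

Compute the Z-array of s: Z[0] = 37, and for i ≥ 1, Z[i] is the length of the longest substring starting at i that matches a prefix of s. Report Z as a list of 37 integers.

Z[0]=37
i=1: i≥r, start 0; Z[1]=0
i=2: i≥r, start 0; Z[2]=0
i=3: i≥r, start 0; Z[3]=0
i=4: i≥r, start 0; Z[4]=0
i=5: i≥r, start 0; Z[5]=0
i=6: i≥r, start 0; Z[6]=0
i=7: i≥r, start 0; Z[7]=0
i=8: i≥r, start 0; Z[8]=0
i=9: i≥r, start 0; Z[9]=0
i=10: i≥r, start 0; Z[10]=0
i=11: i≥r, start 0; Z[11]=0
i=12: i≥r, start 0; Z[12]=0
i=13: i≥r, start 0; Z[13]=0
i=14: i≥r, start 0; Z[14]=3 scan→box=[14,17)
i=15: min(r-i=2, Z[1]=0)=0; Z[15]=0
i=16: min(r-i=1, Z[2]=0)=0; Z[16]=0
i=17: i≥r, start 0; Z[17]=0
i=18: i≥r, start 0; Z[18]=0
i=19: i≥r, start 0; Z[19]=0
i=20: i≥r, start 0; Z[20]=0
i=21: i≥r, start 0; Z[21]=0
i=22: i≥r, start 0; Z[22]=0
i=23: i≥r, start 0; Z[23]=0
i=24: i≥r, start 0; Z[24]=0
i=25: i≥r, start 0; Z[25]=1 scan→box=[25,26)
i=26: i≥r, start 0; Z[26]=0
i=27: i≥r, start 0; Z[27]=2 scan→box=[27,29)
i=28: min(r-i=1, Z[1]=0)=0; Z[28]=0
i=29: i≥r, start 0; Z[29]=3 scan→box=[29,32)
i=30: min(r-i=2, Z[1]=0)=0; Z[30]=0
i=31: min(r-i=1, Z[2]=0)=0; Z[31]=0
i=32: i≥r, start 0; Z[32]=0
i=33: i≥r, start 0; Z[33]=0
i=34: i≥r, start 0; Z[34]=0
i=35: i≥r, start 0; Z[35]=0
i=36: i≥r, start 0; Z[36]=0

[37, 0, 0, 0, 0, 0, 0, 0, 0, 0, 0, 0, 0, 0, 3, 0, 0, 0, 0, 0, 0, 0, 0, 0, 0, 1, 0, 2, 0, 3, 0, 0, 0, 0, 0, 0, 0]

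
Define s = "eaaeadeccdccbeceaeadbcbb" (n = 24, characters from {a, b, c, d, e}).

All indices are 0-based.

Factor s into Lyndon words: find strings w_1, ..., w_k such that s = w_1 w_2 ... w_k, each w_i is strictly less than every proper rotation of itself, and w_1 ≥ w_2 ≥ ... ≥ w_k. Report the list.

["e", "aaeadeccdccbeceaeadbcbb"]

emit factor 1: 'e' (i=0, period=1)
emit factor 2: 'aaeadeccdccbeceaeadbcbb' (i=1, period=23)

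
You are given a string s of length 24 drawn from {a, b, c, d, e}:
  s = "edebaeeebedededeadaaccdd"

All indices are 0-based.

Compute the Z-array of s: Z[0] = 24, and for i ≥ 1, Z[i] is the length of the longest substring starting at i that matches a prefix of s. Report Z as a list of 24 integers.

[24, 0, 1, 0, 0, 1, 1, 1, 0, 3, 0, 3, 0, 3, 0, 1, 0, 0, 0, 0, 0, 0, 0, 0]

Z[0]=24
i=1: outside box; Z[1]=0
i=2: outside box; Z[2]=1 scan→box=[2,3)
i=3: outside box; Z[3]=0
i=4: outside box; Z[4]=0
i=5: outside box; Z[5]=1 scan→box=[5,6)
i=6: outside box; Z[6]=1 scan→box=[6,7)
i=7: outside box; Z[7]=1 scan→box=[7,8)
i=8: outside box; Z[8]=0
i=9: outside box; Z[9]=3 scan→box=[9,12)
i=10: min(r-i=2, Z[1]=0)=0; Z[10]=0
i=11: min(r-i=1, Z[2]=1)=1; Z[11]=3 scan→box=[11,14)
i=12: min(r-i=2, Z[1]=0)=0; Z[12]=0
i=13: min(r-i=1, Z[2]=1)=1; Z[13]=3 scan→box=[13,16)
i=14: min(r-i=2, Z[1]=0)=0; Z[14]=0
i=15: min(r-i=1, Z[2]=1)=1; Z[15]=1
i=16: outside box; Z[16]=0
i=17: outside box; Z[17]=0
i=18: outside box; Z[18]=0
i=19: outside box; Z[19]=0
i=20: outside box; Z[20]=0
i=21: outside box; Z[21]=0
i=22: outside box; Z[22]=0
i=23: outside box; Z[23]=0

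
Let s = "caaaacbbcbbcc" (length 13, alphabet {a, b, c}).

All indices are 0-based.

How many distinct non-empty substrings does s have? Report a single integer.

72

rank→(start, suffix):
  0 → (1, 'aaaacbbcbbcc')
  1 → (2, 'aaacbbcbbcc')
  2 → (3, 'aacbbcbbcc')
  3 → (4, 'acbbcbbcc')
  4 → (6, 'bbcbbcc')
  5 → (9, 'bbcc')
  6 → (7, 'bcbbcc')
  7 → (10, 'bcc')
  8 → (12, 'c')
  9 → (0, 'caaaacbbcbbcc')
  10 → (5, 'cbbcbbcc')
  11 → (8, 'cbbcc')
  12 → (11, 'cc')

SA = [1, 2, 3, 4, 6, 9, 7, 10, 12, 0, 5, 8, 11]
i: (SA[i-1],SA[i]) lcp shared
  1: (1,2) 3 'aaa'
  2: (2,3) 2 'aa'
  3: (3,4) 1 'a'
  4: (4,6) 0 ''
  5: (6,9) 3 'bbc'
  6: (9,7) 1 'b'
  7: (7,10) 2 'bc'
  8: (10,12) 0 ''
  9: (12,0) 1 'c'
  10: (0,5) 1 'c'
  11: (5,8) 4 'cbbc'
  12: (8,11) 1 'c'

n(n+1)/2 = 13·14/2 = 91
Σ LCP = 0 + 3 + 2 + 1 + 0 + 3 + 1 + 2 + 0 + 1 + 1 + 4 + 1 = 19
distinct = 91 − 19 = 72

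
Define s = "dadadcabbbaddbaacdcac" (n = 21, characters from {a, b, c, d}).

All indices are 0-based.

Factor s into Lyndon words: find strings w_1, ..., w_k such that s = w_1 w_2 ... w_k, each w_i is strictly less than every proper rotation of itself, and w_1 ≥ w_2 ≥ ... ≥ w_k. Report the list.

["d", "adadc", "abbbaddb", "aacdcac"]

emit factor 1: 'd' (i=0, period=1)
emit factor 2: 'adadc' (i=1, period=5)
emit factor 3: 'abbbaddb' (i=6, period=8)
emit factor 4: 'aacdcac' (i=14, period=7)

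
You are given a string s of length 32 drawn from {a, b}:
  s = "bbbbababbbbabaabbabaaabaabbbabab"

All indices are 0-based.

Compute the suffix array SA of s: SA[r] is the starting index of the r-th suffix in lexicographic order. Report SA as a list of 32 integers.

[19, 20, 13, 23, 30, 17, 11, 21, 28, 4, 14, 24, 6, 31, 18, 12, 22, 29, 16, 10, 27, 3, 5, 15, 9, 26, 2, 8, 25, 1, 7, 0]

sorted suffixes:
  #0 SA[0]=19  'aaabaabbbabab'
  #1 SA[1]=20  'aabaabbbabab'
  #2 SA[2]=13  'aabbabaaabaabbbabab'
  #3 SA[3]=23  'aabbbabab'
  #4 SA[4]=30  'ab'
  #5 SA[5]=17  'abaaabaabbbabab'
  #6 SA[6]=11  'abaabbabaaabaabbbabab'
  #7 SA[7]=21  'abaabbbabab'
  #8 SA[8]=28  'abab'
  #9 SA[9]=4  'ababbbbabaabbabaaabaabbbabab'
  #10 SA[10]=14  'abbabaaabaabbbabab'
  #11 SA[11]=24  'abbbabab'
  #12 SA[12]=6  'abbbbabaabbabaaabaabbbabab'
  #13 SA[13]=31  'b'
  #14 SA[14]=18  'baaabaabbbabab'
  #15 SA[15]=12  'baabbabaaabaabbbabab'
  #16 SA[16]=22  'baabbbabab'
  #17 SA[17]=29  'bab'
  #18 SA[18]=16  'babaaabaabbbabab'
  #19 SA[19]=10  'babaabbabaaabaabbbabab'
  #20 SA[20]=27  'babab'
  #21 SA[21]=3  'bababbbbabaabbabaaabaabbbabab'
  #22 SA[22]=5  'babbbbabaabbabaaabaabbbabab'
  #23 SA[23]=15  'bbabaaabaabbbabab'
  #24 SA[24]=9  'bbabaabbabaaabaabbbabab'
  #25 SA[25]=26  'bbabab'
  #26 SA[26]=2  'bbababbbbabaabbabaaabaabbbabab'
  #27 SA[27]=8  'bbbabaabbabaaabaabbbabab'
  #28 SA[28]=25  'bbbabab'
  #29 SA[29]=1  'bbbababbbbabaabbabaaabaabbbabab'
  #30 SA[30]=7  'bbbbabaabbabaaabaabbbabab'
  #31 SA[31]=0  'bbbbababbbbabaabbabaaabaabbbabab'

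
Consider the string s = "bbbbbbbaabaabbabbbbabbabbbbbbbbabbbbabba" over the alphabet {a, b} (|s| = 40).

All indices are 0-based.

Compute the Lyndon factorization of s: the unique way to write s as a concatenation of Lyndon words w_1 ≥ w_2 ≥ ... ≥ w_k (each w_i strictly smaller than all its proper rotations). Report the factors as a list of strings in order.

emit factor 1: 'b' (i=0, period=1)
emit factor 2: 'b' (i=1, period=1)
emit factor 3: 'b' (i=2, period=1)
emit factor 4: 'b' (i=3, period=1)
emit factor 5: 'b' (i=4, period=1)
emit factor 6: 'b' (i=5, period=1)
emit factor 7: 'b' (i=6, period=1)
emit factor 8: 'aabaabbabbbbabbabbbbbbbbabbbbabb' (i=7, period=32)
emit factor 9: 'a' (i=39, period=1)

["b", "b", "b", "b", "b", "b", "b", "aabaabbabbbbabbabbbbbbbbabbbbabb", "a"]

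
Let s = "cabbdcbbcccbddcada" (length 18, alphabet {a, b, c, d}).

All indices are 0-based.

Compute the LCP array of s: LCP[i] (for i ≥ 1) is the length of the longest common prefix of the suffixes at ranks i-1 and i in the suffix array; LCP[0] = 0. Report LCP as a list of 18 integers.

[0, 1, 1, 0, 2, 1, 1, 2, 0, 2, 1, 2, 1, 2, 0, 1, 2, 1]

sorted suffixes:
  #0 SA[0]=17  'a'
  #1 SA[1]=1  'abbdcbbcccbddcada'
  #2 SA[2]=15  'ada'
  #3 SA[3]=6  'bbcccbddcada'
  #4 SA[4]=2  'bbdcbbcccbddcada'
  #5 SA[5]=7  'bcccbddcada'
  #6 SA[6]=3  'bdcbbcccbddcada'
  #7 SA[7]=11  'bddcada'
  #8 SA[8]=0  'cabbdcbbcccbddcada'
  #9 SA[9]=14  'cada'
  #10 SA[10]=5  'cbbcccbddcada'
  #11 SA[11]=10  'cbddcada'
  #12 SA[12]=9  'ccbddcada'
  #13 SA[13]=8  'cccbddcada'
  #14 SA[14]=16  'da'
  #15 SA[15]=13  'dcada'
  #16 SA[16]=4  'dcbbcccbddcada'
  #17 SA[17]=12  'ddcada'

SA = [17, 1, 15, 6, 2, 7, 3, 11, 0, 14, 5, 10, 9, 8, 16, 13, 4, 12]
rank  pair      lcp
   1  s[17:],s[1:]  1  'a'
   2  s[1:],s[15:]  1  'a'
   3  s[15:],s[6:]  0  ''
   4  s[6:],s[2:]  2  'bb'
   5  s[2:],s[7:]  1  'b'
   6  s[7:],s[3:]  1  'b'
   7  s[3:],s[11:]  2  'bd'
   8  s[11:],s[0:]  0  ''
   9  s[0:],s[14:]  2  'ca'
  10  s[14:],s[5:]  1  'c'
  11  s[5:],s[10:]  2  'cb'
  12  s[10:],s[9:]  1  'c'
  13  s[9:],s[8:]  2  'cc'
  14  s[8:],s[16:]  0  ''
  15  s[16:],s[13:]  1  'd'
  16  s[13:],s[4:]  2  'dc'
  17  s[4:],s[12:]  1  'd'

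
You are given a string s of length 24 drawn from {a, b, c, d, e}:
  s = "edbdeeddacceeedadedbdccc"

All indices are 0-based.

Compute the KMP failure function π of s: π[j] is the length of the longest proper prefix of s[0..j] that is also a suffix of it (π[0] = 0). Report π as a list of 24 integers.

[0, 0, 0, 0, 1, 1, 2, 0, 0, 0, 0, 1, 1, 1, 2, 0, 0, 1, 2, 3, 4, 0, 0, 0]

π[0] = 0
j=1 s[j]='d': π[1]=0 (border '')
j=2 s[j]='b': π[2]=0 (border '')
j=3 s[j]='d': π[3]=0 (border '')
j=4 s[j]='e': π[4]=1 (border 'e')
j=5 s[j]='e': k: 1→0; π[5]=1 (border 'e')
j=6 s[j]='d': π[6]=2 (border 'ed')
j=7 s[j]='d': k: 2→0; π[7]=0 (border '')
j=8 s[j]='a': π[8]=0 (border '')
j=9 s[j]='c': π[9]=0 (border '')
j=10 s[j]='c': π[10]=0 (border '')
j=11 s[j]='e': π[11]=1 (border 'e')
j=12 s[j]='e': k: 1→0; π[12]=1 (border 'e')
j=13 s[j]='e': k: 1→0; π[13]=1 (border 'e')
j=14 s[j]='d': π[14]=2 (border 'ed')
j=15 s[j]='a': k: 2→0; π[15]=0 (border '')
j=16 s[j]='d': π[16]=0 (border '')
j=17 s[j]='e': π[17]=1 (border 'e')
j=18 s[j]='d': π[18]=2 (border 'ed')
j=19 s[j]='b': π[19]=3 (border 'edb')
j=20 s[j]='d': π[20]=4 (border 'edbd')
j=21 s[j]='c': k: 4→0; π[21]=0 (border '')
j=22 s[j]='c': π[22]=0 (border '')
j=23 s[j]='c': π[23]=0 (border '')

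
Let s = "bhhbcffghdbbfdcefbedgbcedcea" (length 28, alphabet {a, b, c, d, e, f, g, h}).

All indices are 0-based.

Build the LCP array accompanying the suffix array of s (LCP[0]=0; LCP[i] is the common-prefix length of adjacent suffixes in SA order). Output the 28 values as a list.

[0, 0, 1, 2, 1, 1, 1, 0, 2, 2, 1, 0, 1, 3, 1, 0, 1, 2, 1, 0, 1, 1, 1, 0, 1, 0, 1, 1]

rank | idx | suffix
   0 |  27 | a
   1 |  10 | bbfdcefbedgbcedcea
   2 |  21 | bcedcea
   3 |   3 | bcffghdbbfdcefbedgbcedcea
   4 |  17 | bedgbcedcea
   5 |  11 | bfdcefbedgbcedcea
   6 |   0 | bhhbcffghdbbfdcefbedgbcedcea
   7 |  25 | cea
   8 |  22 | cedcea
   9 |  14 | cefbedgbcedcea
  10 |   4 | cffghdbbfdcefbedgbcedcea
  11 |   9 | dbbfdcefbedgbcedcea
  12 |  24 | dcea
  13 |  13 | dcefbedgbcedcea
  14 |  19 | dgbcedcea
  15 |  26 | ea
  16 |  23 | edcea
  17 |  18 | edgbcedcea
  18 |  15 | efbedgbcedcea
  19 |  16 | fbedgbcedcea
  20 |  12 | fdcefbedgbcedcea
  21 |   5 | ffghdbbfdcefbedgbcedcea
  22 |   6 | fghdbbfdcefbedgbcedcea
  23 |  20 | gbcedcea
  24 |   7 | ghdbbfdcefbedgbcedcea
  25 |   2 | hbcffghdbbfdcefbedgbcedcea
  26 |   8 | hdbbfdcefbedgbcedcea
  27 |   1 | hhbcffghdbbfdcefbedgbcedcea

SA = [27, 10, 21, 3, 17, 11, 0, 25, 22, 14, 4, 9, 24, 13, 19, 26, 23, 18, 15, 16, 12, 5, 6, 20, 7, 2, 8, 1]
[i] adj suffixes → lcp
  [1] 27/10 → 0 ('')
  [2] 10/21 → 1 ('b')
  [3] 21/3 → 2 ('bc')
  [4] 3/17 → 1 ('b')
  [5] 17/11 → 1 ('b')
  [6] 11/0 → 1 ('b')
  [7] 0/25 → 0 ('')
  [8] 25/22 → 2 ('ce')
  [9] 22/14 → 2 ('ce')
  [10] 14/4 → 1 ('c')
  [11] 4/9 → 0 ('')
  [12] 9/24 → 1 ('d')
  [13] 24/13 → 3 ('dce')
  [14] 13/19 → 1 ('d')
  [15] 19/26 → 0 ('')
  [16] 26/23 → 1 ('e')
  [17] 23/18 → 2 ('ed')
  [18] 18/15 → 1 ('e')
  [19] 15/16 → 0 ('')
  [20] 16/12 → 1 ('f')
  [21] 12/5 → 1 ('f')
  [22] 5/6 → 1 ('f')
  [23] 6/20 → 0 ('')
  [24] 20/7 → 1 ('g')
  [25] 7/2 → 0 ('')
  [26] 2/8 → 1 ('h')
  [27] 8/1 → 1 ('h')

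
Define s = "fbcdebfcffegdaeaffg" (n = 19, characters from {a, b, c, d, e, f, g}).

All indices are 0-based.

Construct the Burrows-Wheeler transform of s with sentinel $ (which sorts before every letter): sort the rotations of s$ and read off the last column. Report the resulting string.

gdefebfgcadf$bfcaffe

rank  rotation              last
    0  $fbcdebfcffegdaeaffg  g
    1  aeaffg$fbcdebfcffegd  d
    2  affg$fbcdebfcffegdae  e
    3  bcdebfcffegdaeaffg$f  f
    4  bfcffegdaeaffg$fbcde  e
    5  cdebfcffegdaeaffg$fb  b
    6  cffegdaeaffg$fbcdebf  f
    7  daeaffg$fbcdebfcffeg  g
    8  debfcffegdaeaffg$fbc  c
    9  eaffg$fbcdebfcffegda  a
   10  ebfcffegdaeaffg$fbcd  d
   11  egdaeaffg$fbcdebfcff  f
   12  fbcdebfcffegdaeaffg$  $
   13  fcffegdaeaffg$fbcdeb  b
   14  fegdaeaffg$fbcdebfcf  f
   15  ffegdaeaffg$fbcdebfc  c
   16  ffg$fbcdebfcffegdaea  a
   17  fg$fbcdebfcffegdaeaf  f
   18  g$fbcdebfcffegdaeaff  f
   19  gdaeaffg$fbcdebfcffe  e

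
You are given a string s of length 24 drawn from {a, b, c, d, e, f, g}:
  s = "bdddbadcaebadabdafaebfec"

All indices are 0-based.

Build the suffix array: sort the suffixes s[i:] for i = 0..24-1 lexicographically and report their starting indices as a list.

rank | idx | suffix
   0 |  13 | abdafaebfec
   1 |  11 | adabdafaebfec
   2 |   5 | adcaebadabdafaebfec
   3 |   8 | aebadabdafaebfec
   4 |  18 | aebfec
   5 |  16 | afaebfec
   6 |  10 | badabdafaebfec
   7 |   4 | badcaebadabdafaebfec
   8 |  14 | bdafaebfec
   9 |   0 | bdddbadcaebadabdafaebfec
  10 |  20 | bfec
  11 |  23 | c
  12 |   7 | caebadabdafaebfec
  13 |  12 | dabdafaebfec
  14 |  15 | dafaebfec
  15 |   3 | dbadcaebadabdafaebfec
  16 |   6 | dcaebadabdafaebfec
  17 |   2 | ddbadcaebadabdafaebfec
  18 |   1 | dddbadcaebadabdafaebfec
  19 |   9 | ebadabdafaebfec
  20 |  19 | ebfec
  21 |  22 | ec
  22 |  17 | faebfec
  23 |  21 | fec

[13, 11, 5, 8, 18, 16, 10, 4, 14, 0, 20, 23, 7, 12, 15, 3, 6, 2, 1, 9, 19, 22, 17, 21]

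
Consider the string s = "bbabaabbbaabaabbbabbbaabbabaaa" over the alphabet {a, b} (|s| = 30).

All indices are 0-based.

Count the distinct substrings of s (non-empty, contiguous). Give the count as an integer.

357

sorted suffixes:
  #0 SA[0]=29  'a'
  #1 SA[1]=28  'aa'
  #2 SA[2]=27  'aaa'
  #3 SA[3]=9  'aabaabbbabbbaabbabaaa'
  #4 SA[4]=21  'aabbabaaa'
  #5 SA[5]=4  'aabbbaabaabbbabbbaabbabaaa'
  #6 SA[6]=12  'aabbbabbbaabbabaaa'
  #7 SA[7]=25  'abaaa'
  #8 SA[8]=2  'abaabbbaabaabbbabbbaabbabaaa'
  #9 SA[9]=10  'abaabbbabbbaabbabaaa'
  #10 SA[10]=22  'abbabaaa'
  #11 SA[11]=5  'abbbaabaabbbabbbaabbabaaa'
  #12 SA[12]=17  'abbbaabbabaaa'
  #13 SA[13]=13  'abbbabbbaabbabaaa'
  #14 SA[14]=26  'baaa'
  #15 SA[15]=8  'baabaabbbabbbaabbabaaa'
  #16 SA[16]=20  'baabbabaaa'
  #17 SA[17]=3  'baabbbaabaabbbabbbaabbabaaa'
  #18 SA[18]=11  'baabbbabbbaabbabaaa'
  #19 SA[19]=24  'babaaa'
  #20 SA[20]=1  'babaabbbaabaabbbabbbaabbabaaa'
  #21 SA[21]=16  'babbbaabbabaaa'
  #22 SA[22]=7  'bbaabaabbbabbbaabbabaaa'
  #23 SA[23]=19  'bbaabbabaaa'
  #24 SA[24]=23  'bbabaaa'
  #25 SA[25]=0  'bbabaabbbaabaabbbabbbaabbabaaa'
  #26 SA[26]=15  'bbabbbaabbabaaa'
  #27 SA[27]=6  'bbbaabaabbbabbbaabbabaaa'
  #28 SA[28]=18  'bbbaabbabaaa'
  #29 SA[29]=14  'bbbabbbaabbabaaa'

SA = [29, 28, 27, 9, 21, 4, 12, 25, 2, 10, 22, 5, 17, 13, 26, 8, 20, 3, 11, 24, 1, 16, 7, 19, 23, 0, 15, 6, 18, 14]
i: (SA[i-1],SA[i]) lcp shared
  1: (29,28) 1 'a'
  2: (28,27) 2 'aa'
  3: (27,9) 2 'aa'
  4: (9,21) 3 'aab'
  5: (21,4) 4 'aabb'
  6: (4,12) 6 'aabbba'
  7: (12,25) 1 'a'
  8: (25,2) 4 'abaa'
  9: (2,10) 8 'abaabbba'
  10: (10,22) 2 'ab'
  11: (22,5) 3 'abb'
  12: (5,17) 7 'abbbaab'
  13: (17,13) 5 'abbba'
  14: (13,26) 0 ''
  15: (26,8) 3 'baa'
  16: (8,20) 4 'baab'
  17: (20,3) 5 'baabb'
  18: (3,11) 7 'baabbba'
  19: (11,24) 2 'ba'
  20: (24,1) 5 'babaa'
  21: (1,16) 3 'bab'
  22: (16,7) 1 'b'
  23: (7,19) 5 'bbaab'
  24: (19,23) 3 'bba'
  25: (23,0) 6 'bbabaa'
  26: (0,15) 4 'bbab'
  27: (15,6) 2 'bb'
  28: (6,18) 6 'bbbaab'
  29: (18,14) 4 'bbba'

n(n+1)/2 = 30·31/2 = 465
Σ LCP = 0 + 1 + 2 + 2 + 3 + 4 + 6 + 1 + 4 + 8 + 2 + 3 + 7 + 5 + 0 + 3 + 4 + 5 + 7 + 2 + 5 + 3 + 1 + 5 + 3 + 6 + 4 + 2 + 6 + 4 = 108
distinct = 465 − 108 = 357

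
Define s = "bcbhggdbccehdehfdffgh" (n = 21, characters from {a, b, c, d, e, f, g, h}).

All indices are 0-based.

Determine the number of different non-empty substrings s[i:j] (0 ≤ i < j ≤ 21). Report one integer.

sorted suffixes:
  #0 SA[0]=0  'bcbhggdbccehdehfdffgh'
  #1 SA[1]=7  'bccehdehfdffgh'
  #2 SA[2]=2  'bhggdbccehdehfdffgh'
  #3 SA[3]=1  'cbhggdbccehdehfdffgh'
  #4 SA[4]=8  'ccehdehfdffgh'
  #5 SA[5]=9  'cehdehfdffgh'
  #6 SA[6]=6  'dbccehdehfdffgh'
  #7 SA[7]=12  'dehfdffgh'
  #8 SA[8]=16  'dffgh'
  #9 SA[9]=10  'ehdehfdffgh'
  #10 SA[10]=13  'ehfdffgh'
  #11 SA[11]=15  'fdffgh'
  #12 SA[12]=17  'ffgh'
  #13 SA[13]=18  'fgh'
  #14 SA[14]=5  'gdbccehdehfdffgh'
  #15 SA[15]=4  'ggdbccehdehfdffgh'
  #16 SA[16]=19  'gh'
  #17 SA[17]=20  'h'
  #18 SA[18]=11  'hdehfdffgh'
  #19 SA[19]=14  'hfdffgh'
  #20 SA[20]=3  'hggdbccehdehfdffgh'

SA = [0, 7, 2, 1, 8, 9, 6, 12, 16, 10, 13, 15, 17, 18, 5, 4, 19, 20, 11, 14, 3]
i: (SA[i-1],SA[i]) lcp shared
  1: (0,7) 2 'bc'
  2: (7,2) 1 'b'
  3: (2,1) 0 ''
  4: (1,8) 1 'c'
  5: (8,9) 1 'c'
  6: (9,6) 0 ''
  7: (6,12) 1 'd'
  8: (12,16) 1 'd'
  9: (16,10) 0 ''
  10: (10,13) 2 'eh'
  11: (13,15) 0 ''
  12: (15,17) 1 'f'
  13: (17,18) 1 'f'
  14: (18,5) 0 ''
  15: (5,4) 1 'g'
  16: (4,19) 1 'g'
  17: (19,20) 0 ''
  18: (20,11) 1 'h'
  19: (11,14) 1 'h'
  20: (14,3) 1 'h'

n(n+1)/2 = 21·22/2 = 231
Σ LCP = 0 + 2 + 1 + 0 + 1 + 1 + 0 + 1 + 1 + 0 + 2 + 0 + 1 + 1 + 0 + 1 + 1 + 0 + 1 + 1 + 1 = 16
distinct = 231 − 16 = 215

215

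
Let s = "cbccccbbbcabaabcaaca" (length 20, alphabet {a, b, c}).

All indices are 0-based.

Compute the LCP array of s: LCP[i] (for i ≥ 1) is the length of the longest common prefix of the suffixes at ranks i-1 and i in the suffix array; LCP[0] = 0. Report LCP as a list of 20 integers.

[0, 1, 2, 1, 2, 1, 0, 1, 2, 1, 3, 2, 0, 2, 2, 1, 2, 1, 2, 3]

rank | idx | suffix
   0 |  19 | a
   1 |  12 | aabcaaca
   2 |  16 | aaca
   3 |  10 | abaabcaaca
   4 |  13 | abcaaca
   5 |  17 | aca
   6 |  11 | baabcaaca
   7 |   6 | bbbcabaabcaaca
   8 |   7 | bbcabaabcaaca
   9 |  14 | bcaaca
  10 |   8 | bcabaabcaaca
  11 |   1 | bccccbbbcabaabcaaca
  12 |  18 | ca
  13 |  15 | caaca
  14 |   9 | cabaabcaaca
  15 |   5 | cbbbcabaabcaaca
  16 |   0 | cbccccbbbcabaabcaaca
  17 |   4 | ccbbbcabaabcaaca
  18 |   3 | cccbbbcabaabcaaca
  19 |   2 | ccccbbbcabaabcaaca

SA = [19, 12, 16, 10, 13, 17, 11, 6, 7, 14, 8, 1, 18, 15, 9, 5, 0, 4, 3, 2]
[i] adj suffixes → lcp
  [1] 19/12 → 1 ('a')
  [2] 12/16 → 2 ('aa')
  [3] 16/10 → 1 ('a')
  [4] 10/13 → 2 ('ab')
  [5] 13/17 → 1 ('a')
  [6] 17/11 → 0 ('')
  [7] 11/6 → 1 ('b')
  [8] 6/7 → 2 ('bb')
  [9] 7/14 → 1 ('b')
  [10] 14/8 → 3 ('bca')
  [11] 8/1 → 2 ('bc')
  [12] 1/18 → 0 ('')
  [13] 18/15 → 2 ('ca')
  [14] 15/9 → 2 ('ca')
  [15] 9/5 → 1 ('c')
  [16] 5/0 → 2 ('cb')
  [17] 0/4 → 1 ('c')
  [18] 4/3 → 2 ('cc')
  [19] 3/2 → 3 ('ccc')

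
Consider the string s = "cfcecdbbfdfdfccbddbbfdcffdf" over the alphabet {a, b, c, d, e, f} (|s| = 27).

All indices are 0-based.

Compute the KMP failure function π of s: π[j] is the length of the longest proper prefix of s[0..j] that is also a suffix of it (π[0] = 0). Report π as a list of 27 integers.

[0, 0, 1, 0, 1, 0, 0, 0, 0, 0, 0, 0, 0, 1, 1, 0, 0, 0, 0, 0, 0, 0, 1, 2, 0, 0, 0]

π[0] = 0
j=1 s[j]='f': π[1]=0 (border '')
j=2 s[j]='c': π[2]=1 (border 'c')
j=3 s[j]='e': k: 1→0; π[3]=0 (border '')
j=4 s[j]='c': π[4]=1 (border 'c')
j=5 s[j]='d': k: 1→0; π[5]=0 (border '')
j=6 s[j]='b': π[6]=0 (border '')
j=7 s[j]='b': π[7]=0 (border '')
j=8 s[j]='f': π[8]=0 (border '')
j=9 s[j]='d': π[9]=0 (border '')
j=10 s[j]='f': π[10]=0 (border '')
j=11 s[j]='d': π[11]=0 (border '')
j=12 s[j]='f': π[12]=0 (border '')
j=13 s[j]='c': π[13]=1 (border 'c')
j=14 s[j]='c': k: 1→0; π[14]=1 (border 'c')
j=15 s[j]='b': k: 1→0; π[15]=0 (border '')
j=16 s[j]='d': π[16]=0 (border '')
j=17 s[j]='d': π[17]=0 (border '')
j=18 s[j]='b': π[18]=0 (border '')
j=19 s[j]='b': π[19]=0 (border '')
j=20 s[j]='f': π[20]=0 (border '')
j=21 s[j]='d': π[21]=0 (border '')
j=22 s[j]='c': π[22]=1 (border 'c')
j=23 s[j]='f': π[23]=2 (border 'cf')
j=24 s[j]='f': k: 2→0; π[24]=0 (border '')
j=25 s[j]='d': π[25]=0 (border '')
j=26 s[j]='f': π[26]=0 (border '')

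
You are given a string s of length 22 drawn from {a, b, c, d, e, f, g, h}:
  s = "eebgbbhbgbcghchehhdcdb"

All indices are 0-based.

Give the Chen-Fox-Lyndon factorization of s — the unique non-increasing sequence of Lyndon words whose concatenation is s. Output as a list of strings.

emit factor 1: 'e' (i=0, period=1)
emit factor 2: 'e' (i=1, period=1)
emit factor 3: 'bg' (i=2, period=2)
emit factor 4: 'bbhbgbcghchehhdcd' (i=4, period=17)
emit factor 5: 'b' (i=21, period=1)

["e", "e", "bg", "bbhbgbcghchehhdcd", "b"]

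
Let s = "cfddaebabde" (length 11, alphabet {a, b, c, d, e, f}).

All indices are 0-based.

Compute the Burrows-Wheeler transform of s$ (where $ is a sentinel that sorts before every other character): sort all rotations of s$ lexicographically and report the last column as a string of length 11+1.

ebdea$dfbdac

rank  rotation      last
    0  $cfddaebabde  e
    1  abde$cfddaeb  b
    2  aebabde$cfdd  d
    3  babde$cfddae  e
    4  bde$cfddaeba  a
    5  cfddaebabde$  $
    6  daebabde$cfd  d
    7  ddaebabde$cf  f
    8  de$cfddaebab  b
    9  e$cfddaebabd  d
   10  ebabde$cfdda  a
   11  fddaebabde$c  c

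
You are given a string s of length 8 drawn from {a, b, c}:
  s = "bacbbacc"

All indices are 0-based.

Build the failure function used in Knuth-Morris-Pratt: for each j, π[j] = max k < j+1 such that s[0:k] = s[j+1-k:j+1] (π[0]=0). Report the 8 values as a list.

π[0] = 0
j=1 s[j]='a': π[1]=0 (border '')
j=2 s[j]='c': π[2]=0 (border '')
j=3 s[j]='b': π[3]=1 (border 'b')
j=4 s[j]='b': k: 1→0; π[4]=1 (border 'b')
j=5 s[j]='a': π[5]=2 (border 'ba')
j=6 s[j]='c': π[6]=3 (border 'bac')
j=7 s[j]='c': k: 3→0; π[7]=0 (border '')

[0, 0, 0, 1, 1, 2, 3, 0]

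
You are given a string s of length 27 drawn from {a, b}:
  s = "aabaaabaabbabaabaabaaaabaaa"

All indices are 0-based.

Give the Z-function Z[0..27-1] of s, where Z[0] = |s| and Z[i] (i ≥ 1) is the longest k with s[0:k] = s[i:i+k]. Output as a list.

Z[0]=27
i=1: fresh scan; Z[1]=1 scan→box=[1,2)
i=2: fresh scan; Z[2]=0
i=3: fresh scan; Z[3]=2 scan→box=[3,5)
i=4: min(r-i=1, Z[1]=1)=1; Z[4]=5 scan→box=[4,9)
i=5: min(r-i=4, Z[1]=1)=1; Z[5]=1
i=6: min(r-i=3, Z[2]=0)=0; Z[6]=0
i=7: min(r-i=2, Z[3]=2)=2; Z[7]=3 scan→box=[7,10)
i=8: min(r-i=2, Z[1]=1)=1; Z[8]=1
i=9: min(r-i=1, Z[2]=0)=0; Z[9]=0
i=10: fresh scan; Z[10]=0
i=11: fresh scan; Z[11]=1 scan→box=[11,12)
i=12: fresh scan; Z[12]=0
i=13: fresh scan; Z[13]=5 scan→box=[13,18)
i=14: min(r-i=4, Z[1]=1)=1; Z[14]=1
i=15: min(r-i=3, Z[2]=0)=0; Z[15]=0
i=16: min(r-i=2, Z[3]=2)=2; Z[16]=6 scan→box=[16,22)
i=17: min(r-i=5, Z[1]=1)=1; Z[17]=1
i=18: min(r-i=4, Z[2]=0)=0; Z[18]=0
i=19: min(r-i=3, Z[3]=2)=2; Z[19]=2
i=20: min(r-i=2, Z[4]=5)=2; Z[20]=2
i=21: min(r-i=1, Z[5]=1)=1; Z[21]=6 scan→box=[21,27)
i=22: min(r-i=5, Z[1]=1)=1; Z[22]=1
i=23: min(r-i=4, Z[2]=0)=0; Z[23]=0
i=24: min(r-i=3, Z[3]=2)=2; Z[24]=2
i=25: min(r-i=2, Z[4]=5)=2; Z[25]=2
i=26: min(r-i=1, Z[5]=1)=1; Z[26]=1

[27, 1, 0, 2, 5, 1, 0, 3, 1, 0, 0, 1, 0, 5, 1, 0, 6, 1, 0, 2, 2, 6, 1, 0, 2, 2, 1]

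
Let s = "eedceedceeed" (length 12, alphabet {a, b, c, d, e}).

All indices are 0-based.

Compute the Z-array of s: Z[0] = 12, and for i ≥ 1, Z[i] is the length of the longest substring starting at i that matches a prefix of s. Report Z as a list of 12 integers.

[12, 1, 0, 0, 6, 1, 0, 0, 2, 3, 1, 0]

Z[0]=12
i=1: outside box; Z[1]=1 grow→box=[1,2)
i=2: outside box; Z[2]=0
i=3: outside box; Z[3]=0
i=4: outside box; Z[4]=6 grow→box=[4,10)
i=5: min(r-i=5, Z[1]=1)=1; Z[5]=1
i=6: min(r-i=4, Z[2]=0)=0; Z[6]=0
i=7: min(r-i=3, Z[3]=0)=0; Z[7]=0
i=8: min(r-i=2, Z[4]=6)=2; Z[8]=2
i=9: min(r-i=1, Z[5]=1)=1; Z[9]=3 grow→box=[9,12)
i=10: min(r-i=2, Z[1]=1)=1; Z[10]=1
i=11: min(r-i=1, Z[2]=0)=0; Z[11]=0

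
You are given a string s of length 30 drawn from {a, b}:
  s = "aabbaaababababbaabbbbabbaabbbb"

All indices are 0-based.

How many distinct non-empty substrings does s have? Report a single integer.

sorted suffixes:
  #0 SA[0]=4  'aaababababbaabbbbabbaabbbb'
  #1 SA[1]=5  'aababababbaabbbbabbaabbbb'
  #2 SA[2]=0  'aabbaaababababbaabbbbabbaabbbb'
  #3 SA[3]=24  'aabbbb'
  #4 SA[4]=15  'aabbbbabbaabbbb'
  #5 SA[5]=6  'ababababbaabbbbabbaabbbb'
  #6 SA[6]=8  'abababbaabbbbabbaabbbb'
  #7 SA[7]=10  'ababbaabbbbabbaabbbb'
  #8 SA[8]=1  'abbaaababababbaabbbbabbaabbbb'
  #9 SA[9]=21  'abbaabbbb'
  #10 SA[10]=12  'abbaabbbbabbaabbbb'
  #11 SA[11]=25  'abbbb'
  #12 SA[12]=16  'abbbbabbaabbbb'
  #13 SA[13]=29  'b'
  #14 SA[14]=3  'baaababababbaabbbbabbaabbbb'
  #15 SA[15]=23  'baabbbb'
  #16 SA[16]=14  'baabbbbabbaabbbb'
  #17 SA[17]=7  'babababbaabbbbabbaabbbb'
  #18 SA[18]=9  'bababbaabbbbabbaabbbb'
  #19 SA[19]=20  'babbaabbbb'
  #20 SA[20]=11  'babbaabbbbabbaabbbb'
  #21 SA[21]=28  'bb'
  #22 SA[22]=2  'bbaaababababbaabbbbabbaabbbb'
  #23 SA[23]=22  'bbaabbbb'
  #24 SA[24]=13  'bbaabbbbabbaabbbb'
  #25 SA[25]=19  'bbabbaabbbb'
  #26 SA[26]=27  'bbb'
  #27 SA[27]=18  'bbbabbaabbbb'
  #28 SA[28]=26  'bbbb'
  #29 SA[29]=17  'bbbbabbaabbbb'

SA = [4, 5, 0, 24, 15, 6, 8, 10, 1, 21, 12, 25, 16, 29, 3, 23, 14, 7, 9, 20, 11, 28, 2, 22, 13, 19, 27, 18, 26, 17]
[i] adj suffixes → lcp
  [1] 4/5 → 2 ('aa')
  [2] 5/0 → 3 ('aab')
  [3] 0/24 → 4 ('aabb')
  [4] 24/15 → 6 ('aabbbb')
  [5] 15/6 → 1 ('a')
  [6] 6/8 → 6 ('ababab')
  [7] 8/10 → 4 ('abab')
  [8] 10/1 → 2 ('ab')
  [9] 1/21 → 5 ('abbaa')
  [10] 21/12 → 9 ('abbaabbbb')
  [11] 12/25 → 3 ('abb')
  [12] 25/16 → 5 ('abbbb')
  [13] 16/29 → 0 ('')
  [14] 29/3 → 1 ('b')
  [15] 3/23 → 3 ('baa')
  [16] 23/14 → 7 ('baabbbb')
  [17] 14/7 → 2 ('ba')
  [18] 7/9 → 5 ('babab')
  [19] 9/20 → 3 ('bab')
  [20] 20/11 → 10 ('babbaabbbb')
  [21] 11/28 → 1 ('b')
  [22] 28/2 → 2 ('bb')
  [23] 2/22 → 4 ('bbaa')
  [24] 22/13 → 8 ('bbaabbbb')
  [25] 13/19 → 3 ('bba')
  [26] 19/27 → 2 ('bb')
  [27] 27/18 → 3 ('bbb')
  [28] 18/26 → 3 ('bbb')
  [29] 26/17 → 4 ('bbbb')

n(n+1)/2 = 30·31/2 = 465
Σ LCP = 0 + 2 + 3 + 4 + 6 + 1 + 6 + 4 + 2 + 5 + 9 + 3 + 5 + 0 + 1 + 3 + 7 + 2 + 5 + 3 + 10 + 1 + 2 + 4 + 8 + 3 + 2 + 3 + 3 + 4 = 111
distinct = 465 − 111 = 354

354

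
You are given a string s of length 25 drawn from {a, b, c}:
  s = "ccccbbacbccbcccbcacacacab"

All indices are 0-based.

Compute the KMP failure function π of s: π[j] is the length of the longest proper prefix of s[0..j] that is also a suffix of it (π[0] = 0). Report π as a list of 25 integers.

[0, 1, 2, 3, 0, 0, 0, 1, 0, 1, 2, 0, 1, 2, 3, 0, 1, 0, 1, 0, 1, 0, 1, 0, 0]

π[0] = 0
j=1 s[j]='c': π[1]=1 (border 'c')
j=2 s[j]='c': π[2]=2 (border 'cc')
j=3 s[j]='c': π[3]=3 (border 'ccc')
j=4 s[j]='b': k: 3→2→1→0; π[4]=0 (border '')
j=5 s[j]='b': π[5]=0 (border '')
j=6 s[j]='a': π[6]=0 (border '')
j=7 s[j]='c': π[7]=1 (border 'c')
j=8 s[j]='b': k: 1→0; π[8]=0 (border '')
j=9 s[j]='c': π[9]=1 (border 'c')
j=10 s[j]='c': π[10]=2 (border 'cc')
j=11 s[j]='b': k: 2→1→0; π[11]=0 (border '')
j=12 s[j]='c': π[12]=1 (border 'c')
j=13 s[j]='c': π[13]=2 (border 'cc')
j=14 s[j]='c': π[14]=3 (border 'ccc')
j=15 s[j]='b': k: 3→2→1→0; π[15]=0 (border '')
j=16 s[j]='c': π[16]=1 (border 'c')
j=17 s[j]='a': k: 1→0; π[17]=0 (border '')
j=18 s[j]='c': π[18]=1 (border 'c')
j=19 s[j]='a': k: 1→0; π[19]=0 (border '')
j=20 s[j]='c': π[20]=1 (border 'c')
j=21 s[j]='a': k: 1→0; π[21]=0 (border '')
j=22 s[j]='c': π[22]=1 (border 'c')
j=23 s[j]='a': k: 1→0; π[23]=0 (border '')
j=24 s[j]='b': π[24]=0 (border '')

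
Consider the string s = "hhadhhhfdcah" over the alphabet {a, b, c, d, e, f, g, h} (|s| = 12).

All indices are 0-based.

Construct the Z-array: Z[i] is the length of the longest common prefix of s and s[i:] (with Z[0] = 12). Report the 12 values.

[12, 1, 0, 0, 2, 2, 1, 0, 0, 0, 0, 1]

Z[0]=12
i=1: i≥r, start 0; Z[1]=1 grow→box=[1,2)
i=2: i≥r, start 0; Z[2]=0
i=3: i≥r, start 0; Z[3]=0
i=4: i≥r, start 0; Z[4]=2 grow→box=[4,6)
i=5: min(r-i=1, Z[1]=1)=1; Z[5]=2 grow→box=[5,7)
i=6: min(r-i=1, Z[1]=1)=1; Z[6]=1
i=7: i≥r, start 0; Z[7]=0
i=8: i≥r, start 0; Z[8]=0
i=9: i≥r, start 0; Z[9]=0
i=10: i≥r, start 0; Z[10]=0
i=11: i≥r, start 0; Z[11]=1 grow→box=[11,12)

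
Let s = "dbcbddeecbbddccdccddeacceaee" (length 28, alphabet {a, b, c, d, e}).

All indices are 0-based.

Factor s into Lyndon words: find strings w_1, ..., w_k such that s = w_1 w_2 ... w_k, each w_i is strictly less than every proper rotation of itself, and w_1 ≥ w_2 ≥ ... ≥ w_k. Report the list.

["d", "bcbddeec", "bbddccdccdde", "acceaee"]

emit factor 1: 'd' (i=0, period=1)
emit factor 2: 'bcbddeec' (i=1, period=8)
emit factor 3: 'bbddccdccdde' (i=9, period=12)
emit factor 4: 'acceaee' (i=21, period=7)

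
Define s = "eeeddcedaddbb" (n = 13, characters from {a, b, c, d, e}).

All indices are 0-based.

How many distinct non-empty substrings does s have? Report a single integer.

80

sorted suffixes:
  #0 SA[0]=8  'addbb'
  #1 SA[1]=12  'b'
  #2 SA[2]=11  'bb'
  #3 SA[3]=5  'cedaddbb'
  #4 SA[4]=7  'daddbb'
  #5 SA[5]=10  'dbb'
  #6 SA[6]=4  'dcedaddbb'
  #7 SA[7]=9  'ddbb'
  #8 SA[8]=3  'ddcedaddbb'
  #9 SA[9]=6  'edaddbb'
  #10 SA[10]=2  'eddcedaddbb'
  #11 SA[11]=1  'eeddcedaddbb'
  #12 SA[12]=0  'eeeddcedaddbb'

SA = [8, 12, 11, 5, 7, 10, 4, 9, 3, 6, 2, 1, 0]
i: (SA[i-1],SA[i]) lcp shared
  1: (8,12) 0 ''
  2: (12,11) 1 'b'
  3: (11,5) 0 ''
  4: (5,7) 0 ''
  5: (7,10) 1 'd'
  6: (10,4) 1 'd'
  7: (4,9) 1 'd'
  8: (9,3) 2 'dd'
  9: (3,6) 0 ''
  10: (6,2) 2 'ed'
  11: (2,1) 1 'e'
  12: (1,0) 2 'ee'

n(n+1)/2 = 13·14/2 = 91
Σ LCP = 0 + 0 + 1 + 0 + 0 + 1 + 1 + 1 + 2 + 0 + 2 + 1 + 2 = 11
distinct = 91 − 11 = 80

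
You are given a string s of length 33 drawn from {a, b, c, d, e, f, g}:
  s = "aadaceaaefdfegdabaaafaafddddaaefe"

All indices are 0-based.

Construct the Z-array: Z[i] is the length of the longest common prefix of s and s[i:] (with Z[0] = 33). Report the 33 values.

Z[0]=33
i=1: i≥r, start 0; Z[1]=1 grow→box=[1,2)
i=2: i≥r, start 0; Z[2]=0
i=3: i≥r, start 0; Z[3]=1 grow→box=[3,4)
i=4: i≥r, start 0; Z[4]=0
i=5: i≥r, start 0; Z[5]=0
i=6: i≥r, start 0; Z[6]=2 grow→box=[6,8)
i=7: min(r-i=1, Z[1]=1)=1; Z[7]=1
i=8: i≥r, start 0; Z[8]=0
i=9: i≥r, start 0; Z[9]=0
i=10: i≥r, start 0; Z[10]=0
i=11: i≥r, start 0; Z[11]=0
i=12: i≥r, start 0; Z[12]=0
i=13: i≥r, start 0; Z[13]=0
i=14: i≥r, start 0; Z[14]=0
i=15: i≥r, start 0; Z[15]=1 grow→box=[15,16)
i=16: i≥r, start 0; Z[16]=0
i=17: i≥r, start 0; Z[17]=2 grow→box=[17,19)
i=18: min(r-i=1, Z[1]=1)=1; Z[18]=2 grow→box=[18,20)
i=19: min(r-i=1, Z[1]=1)=1; Z[19]=1
i=20: i≥r, start 0; Z[20]=0
i=21: i≥r, start 0; Z[21]=2 grow→box=[21,23)
i=22: min(r-i=1, Z[1]=1)=1; Z[22]=1
i=23: i≥r, start 0; Z[23]=0
i=24: i≥r, start 0; Z[24]=0
i=25: i≥r, start 0; Z[25]=0
i=26: i≥r, start 0; Z[26]=0
i=27: i≥r, start 0; Z[27]=0
i=28: i≥r, start 0; Z[28]=2 grow→box=[28,30)
i=29: min(r-i=1, Z[1]=1)=1; Z[29]=1
i=30: i≥r, start 0; Z[30]=0
i=31: i≥r, start 0; Z[31]=0
i=32: i≥r, start 0; Z[32]=0

[33, 1, 0, 1, 0, 0, 2, 1, 0, 0, 0, 0, 0, 0, 0, 1, 0, 2, 2, 1, 0, 2, 1, 0, 0, 0, 0, 0, 2, 1, 0, 0, 0]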